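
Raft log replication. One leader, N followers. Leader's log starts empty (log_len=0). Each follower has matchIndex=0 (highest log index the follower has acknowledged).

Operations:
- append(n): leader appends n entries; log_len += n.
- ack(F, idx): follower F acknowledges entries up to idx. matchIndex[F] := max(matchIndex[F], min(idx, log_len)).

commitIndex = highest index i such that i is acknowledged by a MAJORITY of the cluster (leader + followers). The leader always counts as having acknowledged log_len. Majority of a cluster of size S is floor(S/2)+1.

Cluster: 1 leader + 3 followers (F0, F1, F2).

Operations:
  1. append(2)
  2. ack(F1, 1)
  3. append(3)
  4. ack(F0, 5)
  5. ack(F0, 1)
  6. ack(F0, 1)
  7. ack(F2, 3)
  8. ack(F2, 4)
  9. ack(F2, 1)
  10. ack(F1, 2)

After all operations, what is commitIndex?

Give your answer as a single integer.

Op 1: append 2 -> log_len=2
Op 2: F1 acks idx 1 -> match: F0=0 F1=1 F2=0; commitIndex=0
Op 3: append 3 -> log_len=5
Op 4: F0 acks idx 5 -> match: F0=5 F1=1 F2=0; commitIndex=1
Op 5: F0 acks idx 1 -> match: F0=5 F1=1 F2=0; commitIndex=1
Op 6: F0 acks idx 1 -> match: F0=5 F1=1 F2=0; commitIndex=1
Op 7: F2 acks idx 3 -> match: F0=5 F1=1 F2=3; commitIndex=3
Op 8: F2 acks idx 4 -> match: F0=5 F1=1 F2=4; commitIndex=4
Op 9: F2 acks idx 1 -> match: F0=5 F1=1 F2=4; commitIndex=4
Op 10: F1 acks idx 2 -> match: F0=5 F1=2 F2=4; commitIndex=4

Answer: 4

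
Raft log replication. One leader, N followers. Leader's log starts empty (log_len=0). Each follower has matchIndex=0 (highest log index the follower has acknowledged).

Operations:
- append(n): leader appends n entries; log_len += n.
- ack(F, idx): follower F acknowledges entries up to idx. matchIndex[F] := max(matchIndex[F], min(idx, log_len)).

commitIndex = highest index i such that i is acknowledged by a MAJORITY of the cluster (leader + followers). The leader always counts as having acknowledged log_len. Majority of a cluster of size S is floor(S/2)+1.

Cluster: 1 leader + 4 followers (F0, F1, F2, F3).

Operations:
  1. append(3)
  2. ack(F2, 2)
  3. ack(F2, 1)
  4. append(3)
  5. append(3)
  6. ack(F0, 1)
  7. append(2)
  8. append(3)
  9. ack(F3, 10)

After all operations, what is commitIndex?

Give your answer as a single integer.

Answer: 2

Derivation:
Op 1: append 3 -> log_len=3
Op 2: F2 acks idx 2 -> match: F0=0 F1=0 F2=2 F3=0; commitIndex=0
Op 3: F2 acks idx 1 -> match: F0=0 F1=0 F2=2 F3=0; commitIndex=0
Op 4: append 3 -> log_len=6
Op 5: append 3 -> log_len=9
Op 6: F0 acks idx 1 -> match: F0=1 F1=0 F2=2 F3=0; commitIndex=1
Op 7: append 2 -> log_len=11
Op 8: append 3 -> log_len=14
Op 9: F3 acks idx 10 -> match: F0=1 F1=0 F2=2 F3=10; commitIndex=2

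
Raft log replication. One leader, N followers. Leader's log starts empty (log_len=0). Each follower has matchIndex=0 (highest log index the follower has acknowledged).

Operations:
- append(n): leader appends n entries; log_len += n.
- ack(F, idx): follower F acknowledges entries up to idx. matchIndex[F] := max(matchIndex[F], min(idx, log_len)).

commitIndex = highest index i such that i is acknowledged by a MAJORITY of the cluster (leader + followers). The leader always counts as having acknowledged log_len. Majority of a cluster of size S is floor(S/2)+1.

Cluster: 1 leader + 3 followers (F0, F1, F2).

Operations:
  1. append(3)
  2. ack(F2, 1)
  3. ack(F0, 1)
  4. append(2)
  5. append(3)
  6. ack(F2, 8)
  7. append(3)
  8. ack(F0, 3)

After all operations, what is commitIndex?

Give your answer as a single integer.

Answer: 3

Derivation:
Op 1: append 3 -> log_len=3
Op 2: F2 acks idx 1 -> match: F0=0 F1=0 F2=1; commitIndex=0
Op 3: F0 acks idx 1 -> match: F0=1 F1=0 F2=1; commitIndex=1
Op 4: append 2 -> log_len=5
Op 5: append 3 -> log_len=8
Op 6: F2 acks idx 8 -> match: F0=1 F1=0 F2=8; commitIndex=1
Op 7: append 3 -> log_len=11
Op 8: F0 acks idx 3 -> match: F0=3 F1=0 F2=8; commitIndex=3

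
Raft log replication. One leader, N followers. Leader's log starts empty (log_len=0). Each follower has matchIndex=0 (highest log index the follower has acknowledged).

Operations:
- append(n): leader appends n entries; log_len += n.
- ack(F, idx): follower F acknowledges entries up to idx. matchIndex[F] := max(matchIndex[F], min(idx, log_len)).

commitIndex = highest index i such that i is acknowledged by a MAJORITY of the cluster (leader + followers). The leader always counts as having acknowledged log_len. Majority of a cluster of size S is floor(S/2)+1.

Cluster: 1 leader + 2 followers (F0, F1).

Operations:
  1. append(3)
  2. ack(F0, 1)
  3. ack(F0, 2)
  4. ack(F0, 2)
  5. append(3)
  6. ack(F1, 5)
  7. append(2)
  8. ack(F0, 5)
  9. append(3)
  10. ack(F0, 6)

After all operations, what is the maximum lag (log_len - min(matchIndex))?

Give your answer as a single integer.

Answer: 6

Derivation:
Op 1: append 3 -> log_len=3
Op 2: F0 acks idx 1 -> match: F0=1 F1=0; commitIndex=1
Op 3: F0 acks idx 2 -> match: F0=2 F1=0; commitIndex=2
Op 4: F0 acks idx 2 -> match: F0=2 F1=0; commitIndex=2
Op 5: append 3 -> log_len=6
Op 6: F1 acks idx 5 -> match: F0=2 F1=5; commitIndex=5
Op 7: append 2 -> log_len=8
Op 8: F0 acks idx 5 -> match: F0=5 F1=5; commitIndex=5
Op 9: append 3 -> log_len=11
Op 10: F0 acks idx 6 -> match: F0=6 F1=5; commitIndex=6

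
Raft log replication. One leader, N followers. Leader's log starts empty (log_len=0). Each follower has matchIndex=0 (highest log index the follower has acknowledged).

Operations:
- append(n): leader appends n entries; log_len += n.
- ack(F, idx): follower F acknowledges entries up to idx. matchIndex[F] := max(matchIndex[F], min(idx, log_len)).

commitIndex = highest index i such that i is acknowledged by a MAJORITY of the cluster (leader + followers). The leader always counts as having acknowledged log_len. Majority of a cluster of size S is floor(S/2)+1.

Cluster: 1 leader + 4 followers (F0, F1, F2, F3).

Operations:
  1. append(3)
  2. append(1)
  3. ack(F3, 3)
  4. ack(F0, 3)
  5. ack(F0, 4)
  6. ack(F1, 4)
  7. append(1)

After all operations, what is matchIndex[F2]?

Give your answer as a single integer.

Op 1: append 3 -> log_len=3
Op 2: append 1 -> log_len=4
Op 3: F3 acks idx 3 -> match: F0=0 F1=0 F2=0 F3=3; commitIndex=0
Op 4: F0 acks idx 3 -> match: F0=3 F1=0 F2=0 F3=3; commitIndex=3
Op 5: F0 acks idx 4 -> match: F0=4 F1=0 F2=0 F3=3; commitIndex=3
Op 6: F1 acks idx 4 -> match: F0=4 F1=4 F2=0 F3=3; commitIndex=4
Op 7: append 1 -> log_len=5

Answer: 0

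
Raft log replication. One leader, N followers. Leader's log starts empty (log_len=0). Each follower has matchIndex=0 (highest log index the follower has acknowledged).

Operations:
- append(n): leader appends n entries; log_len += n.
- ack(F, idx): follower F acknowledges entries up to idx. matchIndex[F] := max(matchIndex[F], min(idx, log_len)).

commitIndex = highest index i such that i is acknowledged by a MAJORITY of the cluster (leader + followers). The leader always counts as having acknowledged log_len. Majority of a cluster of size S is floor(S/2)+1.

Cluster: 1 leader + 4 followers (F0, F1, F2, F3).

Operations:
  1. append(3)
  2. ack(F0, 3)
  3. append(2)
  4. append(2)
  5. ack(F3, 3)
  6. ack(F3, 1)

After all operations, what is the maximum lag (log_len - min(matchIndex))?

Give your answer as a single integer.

Answer: 7

Derivation:
Op 1: append 3 -> log_len=3
Op 2: F0 acks idx 3 -> match: F0=3 F1=0 F2=0 F3=0; commitIndex=0
Op 3: append 2 -> log_len=5
Op 4: append 2 -> log_len=7
Op 5: F3 acks idx 3 -> match: F0=3 F1=0 F2=0 F3=3; commitIndex=3
Op 6: F3 acks idx 1 -> match: F0=3 F1=0 F2=0 F3=3; commitIndex=3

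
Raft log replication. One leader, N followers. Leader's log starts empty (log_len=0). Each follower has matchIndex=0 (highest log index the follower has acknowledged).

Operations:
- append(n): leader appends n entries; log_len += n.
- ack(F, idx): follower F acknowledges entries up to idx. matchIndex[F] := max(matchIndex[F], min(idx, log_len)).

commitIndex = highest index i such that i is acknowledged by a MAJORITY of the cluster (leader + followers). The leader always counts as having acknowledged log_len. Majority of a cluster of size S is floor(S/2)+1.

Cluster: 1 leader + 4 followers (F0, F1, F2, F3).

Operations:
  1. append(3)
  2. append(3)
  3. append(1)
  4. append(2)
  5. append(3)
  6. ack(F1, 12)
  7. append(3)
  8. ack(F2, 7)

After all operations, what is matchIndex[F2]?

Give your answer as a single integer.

Answer: 7

Derivation:
Op 1: append 3 -> log_len=3
Op 2: append 3 -> log_len=6
Op 3: append 1 -> log_len=7
Op 4: append 2 -> log_len=9
Op 5: append 3 -> log_len=12
Op 6: F1 acks idx 12 -> match: F0=0 F1=12 F2=0 F3=0; commitIndex=0
Op 7: append 3 -> log_len=15
Op 8: F2 acks idx 7 -> match: F0=0 F1=12 F2=7 F3=0; commitIndex=7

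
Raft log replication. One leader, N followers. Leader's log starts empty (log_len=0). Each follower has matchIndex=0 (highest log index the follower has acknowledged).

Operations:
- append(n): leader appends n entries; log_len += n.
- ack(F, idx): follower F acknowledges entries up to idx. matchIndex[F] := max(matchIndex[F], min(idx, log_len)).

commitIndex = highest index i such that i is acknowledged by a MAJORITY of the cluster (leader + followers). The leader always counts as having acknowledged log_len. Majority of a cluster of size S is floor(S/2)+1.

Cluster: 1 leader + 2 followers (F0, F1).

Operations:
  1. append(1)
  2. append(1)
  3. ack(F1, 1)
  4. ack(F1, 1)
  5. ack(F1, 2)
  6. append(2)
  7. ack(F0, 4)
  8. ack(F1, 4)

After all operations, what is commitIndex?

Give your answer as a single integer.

Op 1: append 1 -> log_len=1
Op 2: append 1 -> log_len=2
Op 3: F1 acks idx 1 -> match: F0=0 F1=1; commitIndex=1
Op 4: F1 acks idx 1 -> match: F0=0 F1=1; commitIndex=1
Op 5: F1 acks idx 2 -> match: F0=0 F1=2; commitIndex=2
Op 6: append 2 -> log_len=4
Op 7: F0 acks idx 4 -> match: F0=4 F1=2; commitIndex=4
Op 8: F1 acks idx 4 -> match: F0=4 F1=4; commitIndex=4

Answer: 4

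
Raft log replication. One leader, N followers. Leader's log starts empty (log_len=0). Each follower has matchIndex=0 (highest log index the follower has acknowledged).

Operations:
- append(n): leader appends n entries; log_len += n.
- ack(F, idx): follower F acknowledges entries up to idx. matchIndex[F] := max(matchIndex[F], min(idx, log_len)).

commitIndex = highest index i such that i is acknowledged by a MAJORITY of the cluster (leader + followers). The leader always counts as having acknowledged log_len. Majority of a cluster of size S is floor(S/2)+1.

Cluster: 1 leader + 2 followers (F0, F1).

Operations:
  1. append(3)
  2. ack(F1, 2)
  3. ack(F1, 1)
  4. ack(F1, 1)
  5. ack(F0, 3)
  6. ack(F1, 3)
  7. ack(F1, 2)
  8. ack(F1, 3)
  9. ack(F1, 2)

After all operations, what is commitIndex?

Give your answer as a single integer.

Op 1: append 3 -> log_len=3
Op 2: F1 acks idx 2 -> match: F0=0 F1=2; commitIndex=2
Op 3: F1 acks idx 1 -> match: F0=0 F1=2; commitIndex=2
Op 4: F1 acks idx 1 -> match: F0=0 F1=2; commitIndex=2
Op 5: F0 acks idx 3 -> match: F0=3 F1=2; commitIndex=3
Op 6: F1 acks idx 3 -> match: F0=3 F1=3; commitIndex=3
Op 7: F1 acks idx 2 -> match: F0=3 F1=3; commitIndex=3
Op 8: F1 acks idx 3 -> match: F0=3 F1=3; commitIndex=3
Op 9: F1 acks idx 2 -> match: F0=3 F1=3; commitIndex=3

Answer: 3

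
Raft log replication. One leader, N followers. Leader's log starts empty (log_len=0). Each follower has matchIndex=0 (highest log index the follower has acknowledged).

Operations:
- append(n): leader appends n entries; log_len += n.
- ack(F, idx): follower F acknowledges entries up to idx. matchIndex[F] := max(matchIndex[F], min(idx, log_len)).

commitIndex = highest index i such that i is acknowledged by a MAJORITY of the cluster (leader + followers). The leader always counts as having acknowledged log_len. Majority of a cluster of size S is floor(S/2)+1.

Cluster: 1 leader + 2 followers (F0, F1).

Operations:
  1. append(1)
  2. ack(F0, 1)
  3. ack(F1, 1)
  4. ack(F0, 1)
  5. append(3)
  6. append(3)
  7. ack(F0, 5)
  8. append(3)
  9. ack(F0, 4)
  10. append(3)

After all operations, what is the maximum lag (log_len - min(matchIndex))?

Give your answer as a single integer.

Op 1: append 1 -> log_len=1
Op 2: F0 acks idx 1 -> match: F0=1 F1=0; commitIndex=1
Op 3: F1 acks idx 1 -> match: F0=1 F1=1; commitIndex=1
Op 4: F0 acks idx 1 -> match: F0=1 F1=1; commitIndex=1
Op 5: append 3 -> log_len=4
Op 6: append 3 -> log_len=7
Op 7: F0 acks idx 5 -> match: F0=5 F1=1; commitIndex=5
Op 8: append 3 -> log_len=10
Op 9: F0 acks idx 4 -> match: F0=5 F1=1; commitIndex=5
Op 10: append 3 -> log_len=13

Answer: 12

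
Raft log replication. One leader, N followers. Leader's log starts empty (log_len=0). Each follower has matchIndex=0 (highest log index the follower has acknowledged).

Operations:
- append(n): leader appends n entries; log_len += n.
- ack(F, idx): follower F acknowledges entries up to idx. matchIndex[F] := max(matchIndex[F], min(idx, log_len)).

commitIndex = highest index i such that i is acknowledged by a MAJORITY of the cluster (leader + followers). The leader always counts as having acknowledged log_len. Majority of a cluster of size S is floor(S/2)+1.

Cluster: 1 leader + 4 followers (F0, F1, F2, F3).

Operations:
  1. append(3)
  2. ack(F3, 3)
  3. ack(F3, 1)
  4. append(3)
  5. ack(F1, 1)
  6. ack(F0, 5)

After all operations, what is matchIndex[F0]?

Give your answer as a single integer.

Op 1: append 3 -> log_len=3
Op 2: F3 acks idx 3 -> match: F0=0 F1=0 F2=0 F3=3; commitIndex=0
Op 3: F3 acks idx 1 -> match: F0=0 F1=0 F2=0 F3=3; commitIndex=0
Op 4: append 3 -> log_len=6
Op 5: F1 acks idx 1 -> match: F0=0 F1=1 F2=0 F3=3; commitIndex=1
Op 6: F0 acks idx 5 -> match: F0=5 F1=1 F2=0 F3=3; commitIndex=3

Answer: 5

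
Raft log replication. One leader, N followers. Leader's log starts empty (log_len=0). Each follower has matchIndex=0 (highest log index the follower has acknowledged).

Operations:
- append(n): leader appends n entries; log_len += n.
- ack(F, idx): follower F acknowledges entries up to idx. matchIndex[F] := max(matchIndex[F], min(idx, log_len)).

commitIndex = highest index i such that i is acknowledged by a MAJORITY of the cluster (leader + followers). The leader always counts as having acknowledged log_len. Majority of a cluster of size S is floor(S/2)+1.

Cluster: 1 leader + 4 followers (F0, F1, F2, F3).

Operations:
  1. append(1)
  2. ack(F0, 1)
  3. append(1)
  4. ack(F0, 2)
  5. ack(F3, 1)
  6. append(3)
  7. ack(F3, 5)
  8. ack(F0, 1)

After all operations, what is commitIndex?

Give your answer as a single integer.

Op 1: append 1 -> log_len=1
Op 2: F0 acks idx 1 -> match: F0=1 F1=0 F2=0 F3=0; commitIndex=0
Op 3: append 1 -> log_len=2
Op 4: F0 acks idx 2 -> match: F0=2 F1=0 F2=0 F3=0; commitIndex=0
Op 5: F3 acks idx 1 -> match: F0=2 F1=0 F2=0 F3=1; commitIndex=1
Op 6: append 3 -> log_len=5
Op 7: F3 acks idx 5 -> match: F0=2 F1=0 F2=0 F3=5; commitIndex=2
Op 8: F0 acks idx 1 -> match: F0=2 F1=0 F2=0 F3=5; commitIndex=2

Answer: 2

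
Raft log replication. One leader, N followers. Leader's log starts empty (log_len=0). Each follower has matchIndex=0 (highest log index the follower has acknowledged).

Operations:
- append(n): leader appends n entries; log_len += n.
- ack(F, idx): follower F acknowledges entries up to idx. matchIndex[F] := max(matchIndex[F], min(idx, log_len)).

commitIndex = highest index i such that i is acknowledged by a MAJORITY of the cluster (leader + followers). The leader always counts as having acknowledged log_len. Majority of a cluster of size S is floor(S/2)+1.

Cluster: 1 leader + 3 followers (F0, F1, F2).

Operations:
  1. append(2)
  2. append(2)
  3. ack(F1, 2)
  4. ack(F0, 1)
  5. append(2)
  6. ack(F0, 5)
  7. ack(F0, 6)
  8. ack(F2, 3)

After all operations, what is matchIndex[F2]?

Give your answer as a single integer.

Op 1: append 2 -> log_len=2
Op 2: append 2 -> log_len=4
Op 3: F1 acks idx 2 -> match: F0=0 F1=2 F2=0; commitIndex=0
Op 4: F0 acks idx 1 -> match: F0=1 F1=2 F2=0; commitIndex=1
Op 5: append 2 -> log_len=6
Op 6: F0 acks idx 5 -> match: F0=5 F1=2 F2=0; commitIndex=2
Op 7: F0 acks idx 6 -> match: F0=6 F1=2 F2=0; commitIndex=2
Op 8: F2 acks idx 3 -> match: F0=6 F1=2 F2=3; commitIndex=3

Answer: 3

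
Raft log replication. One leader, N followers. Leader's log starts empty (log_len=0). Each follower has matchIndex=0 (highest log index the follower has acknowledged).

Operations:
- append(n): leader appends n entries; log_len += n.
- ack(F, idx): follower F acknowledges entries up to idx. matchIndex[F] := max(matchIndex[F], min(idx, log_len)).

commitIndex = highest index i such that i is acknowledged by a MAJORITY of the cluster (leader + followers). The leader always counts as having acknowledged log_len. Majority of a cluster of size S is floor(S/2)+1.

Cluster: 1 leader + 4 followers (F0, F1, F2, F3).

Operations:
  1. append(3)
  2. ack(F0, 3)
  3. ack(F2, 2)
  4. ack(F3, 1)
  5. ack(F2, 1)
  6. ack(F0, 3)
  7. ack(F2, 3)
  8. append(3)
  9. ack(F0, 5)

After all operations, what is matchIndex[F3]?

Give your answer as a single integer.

Op 1: append 3 -> log_len=3
Op 2: F0 acks idx 3 -> match: F0=3 F1=0 F2=0 F3=0; commitIndex=0
Op 3: F2 acks idx 2 -> match: F0=3 F1=0 F2=2 F3=0; commitIndex=2
Op 4: F3 acks idx 1 -> match: F0=3 F1=0 F2=2 F3=1; commitIndex=2
Op 5: F2 acks idx 1 -> match: F0=3 F1=0 F2=2 F3=1; commitIndex=2
Op 6: F0 acks idx 3 -> match: F0=3 F1=0 F2=2 F3=1; commitIndex=2
Op 7: F2 acks idx 3 -> match: F0=3 F1=0 F2=3 F3=1; commitIndex=3
Op 8: append 3 -> log_len=6
Op 9: F0 acks idx 5 -> match: F0=5 F1=0 F2=3 F3=1; commitIndex=3

Answer: 1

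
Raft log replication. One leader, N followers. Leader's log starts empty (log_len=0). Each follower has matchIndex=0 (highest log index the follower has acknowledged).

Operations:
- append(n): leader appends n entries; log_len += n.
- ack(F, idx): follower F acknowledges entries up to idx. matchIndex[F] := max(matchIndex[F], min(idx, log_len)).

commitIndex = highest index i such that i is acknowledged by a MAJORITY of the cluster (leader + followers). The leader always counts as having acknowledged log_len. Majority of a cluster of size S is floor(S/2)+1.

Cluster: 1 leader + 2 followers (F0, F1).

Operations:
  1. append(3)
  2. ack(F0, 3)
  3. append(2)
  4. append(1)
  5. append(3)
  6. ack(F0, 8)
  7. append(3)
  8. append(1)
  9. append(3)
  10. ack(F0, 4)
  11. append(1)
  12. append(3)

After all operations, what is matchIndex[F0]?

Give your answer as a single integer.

Answer: 8

Derivation:
Op 1: append 3 -> log_len=3
Op 2: F0 acks idx 3 -> match: F0=3 F1=0; commitIndex=3
Op 3: append 2 -> log_len=5
Op 4: append 1 -> log_len=6
Op 5: append 3 -> log_len=9
Op 6: F0 acks idx 8 -> match: F0=8 F1=0; commitIndex=8
Op 7: append 3 -> log_len=12
Op 8: append 1 -> log_len=13
Op 9: append 3 -> log_len=16
Op 10: F0 acks idx 4 -> match: F0=8 F1=0; commitIndex=8
Op 11: append 1 -> log_len=17
Op 12: append 3 -> log_len=20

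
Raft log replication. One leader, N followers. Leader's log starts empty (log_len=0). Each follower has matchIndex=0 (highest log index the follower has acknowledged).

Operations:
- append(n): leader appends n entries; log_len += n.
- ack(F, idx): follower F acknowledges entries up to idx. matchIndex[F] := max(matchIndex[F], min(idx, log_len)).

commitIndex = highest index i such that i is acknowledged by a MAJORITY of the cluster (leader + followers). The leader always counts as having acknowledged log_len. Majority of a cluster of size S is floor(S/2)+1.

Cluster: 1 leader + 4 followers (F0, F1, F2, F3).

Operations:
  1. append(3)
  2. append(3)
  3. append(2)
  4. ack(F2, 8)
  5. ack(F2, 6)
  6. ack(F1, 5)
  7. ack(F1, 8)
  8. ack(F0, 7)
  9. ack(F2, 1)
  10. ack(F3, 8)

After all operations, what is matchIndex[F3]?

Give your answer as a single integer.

Answer: 8

Derivation:
Op 1: append 3 -> log_len=3
Op 2: append 3 -> log_len=6
Op 3: append 2 -> log_len=8
Op 4: F2 acks idx 8 -> match: F0=0 F1=0 F2=8 F3=0; commitIndex=0
Op 5: F2 acks idx 6 -> match: F0=0 F1=0 F2=8 F3=0; commitIndex=0
Op 6: F1 acks idx 5 -> match: F0=0 F1=5 F2=8 F3=0; commitIndex=5
Op 7: F1 acks idx 8 -> match: F0=0 F1=8 F2=8 F3=0; commitIndex=8
Op 8: F0 acks idx 7 -> match: F0=7 F1=8 F2=8 F3=0; commitIndex=8
Op 9: F2 acks idx 1 -> match: F0=7 F1=8 F2=8 F3=0; commitIndex=8
Op 10: F3 acks idx 8 -> match: F0=7 F1=8 F2=8 F3=8; commitIndex=8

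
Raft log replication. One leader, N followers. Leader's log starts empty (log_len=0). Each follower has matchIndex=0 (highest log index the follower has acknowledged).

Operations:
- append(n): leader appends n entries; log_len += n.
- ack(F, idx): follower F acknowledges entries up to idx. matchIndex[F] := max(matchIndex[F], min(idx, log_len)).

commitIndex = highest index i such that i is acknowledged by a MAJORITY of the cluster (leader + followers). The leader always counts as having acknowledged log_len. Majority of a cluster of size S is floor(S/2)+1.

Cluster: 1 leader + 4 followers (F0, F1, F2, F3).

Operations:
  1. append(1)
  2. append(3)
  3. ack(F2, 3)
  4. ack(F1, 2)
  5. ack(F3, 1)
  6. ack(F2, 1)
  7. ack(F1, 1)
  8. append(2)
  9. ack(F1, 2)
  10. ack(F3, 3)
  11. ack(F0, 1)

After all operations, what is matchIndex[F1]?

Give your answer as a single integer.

Answer: 2

Derivation:
Op 1: append 1 -> log_len=1
Op 2: append 3 -> log_len=4
Op 3: F2 acks idx 3 -> match: F0=0 F1=0 F2=3 F3=0; commitIndex=0
Op 4: F1 acks idx 2 -> match: F0=0 F1=2 F2=3 F3=0; commitIndex=2
Op 5: F3 acks idx 1 -> match: F0=0 F1=2 F2=3 F3=1; commitIndex=2
Op 6: F2 acks idx 1 -> match: F0=0 F1=2 F2=3 F3=1; commitIndex=2
Op 7: F1 acks idx 1 -> match: F0=0 F1=2 F2=3 F3=1; commitIndex=2
Op 8: append 2 -> log_len=6
Op 9: F1 acks idx 2 -> match: F0=0 F1=2 F2=3 F3=1; commitIndex=2
Op 10: F3 acks idx 3 -> match: F0=0 F1=2 F2=3 F3=3; commitIndex=3
Op 11: F0 acks idx 1 -> match: F0=1 F1=2 F2=3 F3=3; commitIndex=3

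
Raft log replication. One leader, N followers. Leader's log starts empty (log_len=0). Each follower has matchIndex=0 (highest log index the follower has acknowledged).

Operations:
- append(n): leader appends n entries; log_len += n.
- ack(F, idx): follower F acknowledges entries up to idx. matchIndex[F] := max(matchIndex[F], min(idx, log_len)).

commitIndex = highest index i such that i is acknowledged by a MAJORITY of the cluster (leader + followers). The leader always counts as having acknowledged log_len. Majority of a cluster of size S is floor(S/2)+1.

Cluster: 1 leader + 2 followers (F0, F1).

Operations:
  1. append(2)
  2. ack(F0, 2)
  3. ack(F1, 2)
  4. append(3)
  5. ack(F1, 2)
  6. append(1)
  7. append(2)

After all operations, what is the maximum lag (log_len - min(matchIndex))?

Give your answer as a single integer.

Op 1: append 2 -> log_len=2
Op 2: F0 acks idx 2 -> match: F0=2 F1=0; commitIndex=2
Op 3: F1 acks idx 2 -> match: F0=2 F1=2; commitIndex=2
Op 4: append 3 -> log_len=5
Op 5: F1 acks idx 2 -> match: F0=2 F1=2; commitIndex=2
Op 6: append 1 -> log_len=6
Op 7: append 2 -> log_len=8

Answer: 6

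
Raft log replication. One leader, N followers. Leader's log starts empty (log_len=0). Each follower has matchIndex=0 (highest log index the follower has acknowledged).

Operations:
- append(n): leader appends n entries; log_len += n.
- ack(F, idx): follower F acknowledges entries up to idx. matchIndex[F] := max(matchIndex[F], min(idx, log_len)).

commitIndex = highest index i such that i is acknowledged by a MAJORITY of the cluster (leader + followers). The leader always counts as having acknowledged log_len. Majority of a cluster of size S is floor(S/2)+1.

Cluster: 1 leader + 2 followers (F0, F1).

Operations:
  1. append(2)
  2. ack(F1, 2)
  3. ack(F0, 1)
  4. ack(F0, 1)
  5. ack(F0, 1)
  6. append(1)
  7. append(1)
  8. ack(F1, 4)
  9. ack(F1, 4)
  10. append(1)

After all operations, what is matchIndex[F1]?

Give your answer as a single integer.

Answer: 4

Derivation:
Op 1: append 2 -> log_len=2
Op 2: F1 acks idx 2 -> match: F0=0 F1=2; commitIndex=2
Op 3: F0 acks idx 1 -> match: F0=1 F1=2; commitIndex=2
Op 4: F0 acks idx 1 -> match: F0=1 F1=2; commitIndex=2
Op 5: F0 acks idx 1 -> match: F0=1 F1=2; commitIndex=2
Op 6: append 1 -> log_len=3
Op 7: append 1 -> log_len=4
Op 8: F1 acks idx 4 -> match: F0=1 F1=4; commitIndex=4
Op 9: F1 acks idx 4 -> match: F0=1 F1=4; commitIndex=4
Op 10: append 1 -> log_len=5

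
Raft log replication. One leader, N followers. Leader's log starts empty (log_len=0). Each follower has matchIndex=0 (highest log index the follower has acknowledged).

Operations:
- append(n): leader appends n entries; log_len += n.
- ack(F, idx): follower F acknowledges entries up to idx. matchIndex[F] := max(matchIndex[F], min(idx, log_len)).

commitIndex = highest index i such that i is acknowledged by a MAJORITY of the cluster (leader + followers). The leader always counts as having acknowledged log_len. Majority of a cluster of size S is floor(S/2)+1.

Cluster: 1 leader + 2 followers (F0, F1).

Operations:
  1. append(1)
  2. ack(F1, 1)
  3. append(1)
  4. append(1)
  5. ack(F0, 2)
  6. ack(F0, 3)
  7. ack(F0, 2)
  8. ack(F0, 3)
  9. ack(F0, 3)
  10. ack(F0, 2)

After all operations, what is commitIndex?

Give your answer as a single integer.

Op 1: append 1 -> log_len=1
Op 2: F1 acks idx 1 -> match: F0=0 F1=1; commitIndex=1
Op 3: append 1 -> log_len=2
Op 4: append 1 -> log_len=3
Op 5: F0 acks idx 2 -> match: F0=2 F1=1; commitIndex=2
Op 6: F0 acks idx 3 -> match: F0=3 F1=1; commitIndex=3
Op 7: F0 acks idx 2 -> match: F0=3 F1=1; commitIndex=3
Op 8: F0 acks idx 3 -> match: F0=3 F1=1; commitIndex=3
Op 9: F0 acks idx 3 -> match: F0=3 F1=1; commitIndex=3
Op 10: F0 acks idx 2 -> match: F0=3 F1=1; commitIndex=3

Answer: 3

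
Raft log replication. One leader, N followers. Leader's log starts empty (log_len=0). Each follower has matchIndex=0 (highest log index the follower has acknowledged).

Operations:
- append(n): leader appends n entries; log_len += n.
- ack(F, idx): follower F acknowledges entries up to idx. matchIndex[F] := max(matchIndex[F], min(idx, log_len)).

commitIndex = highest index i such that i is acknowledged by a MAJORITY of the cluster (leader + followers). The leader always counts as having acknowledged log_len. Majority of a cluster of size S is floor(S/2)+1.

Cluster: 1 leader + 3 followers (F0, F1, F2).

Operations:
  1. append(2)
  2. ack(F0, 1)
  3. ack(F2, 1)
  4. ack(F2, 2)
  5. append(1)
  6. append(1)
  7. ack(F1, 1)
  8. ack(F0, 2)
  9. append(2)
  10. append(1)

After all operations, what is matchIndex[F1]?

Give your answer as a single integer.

Op 1: append 2 -> log_len=2
Op 2: F0 acks idx 1 -> match: F0=1 F1=0 F2=0; commitIndex=0
Op 3: F2 acks idx 1 -> match: F0=1 F1=0 F2=1; commitIndex=1
Op 4: F2 acks idx 2 -> match: F0=1 F1=0 F2=2; commitIndex=1
Op 5: append 1 -> log_len=3
Op 6: append 1 -> log_len=4
Op 7: F1 acks idx 1 -> match: F0=1 F1=1 F2=2; commitIndex=1
Op 8: F0 acks idx 2 -> match: F0=2 F1=1 F2=2; commitIndex=2
Op 9: append 2 -> log_len=6
Op 10: append 1 -> log_len=7

Answer: 1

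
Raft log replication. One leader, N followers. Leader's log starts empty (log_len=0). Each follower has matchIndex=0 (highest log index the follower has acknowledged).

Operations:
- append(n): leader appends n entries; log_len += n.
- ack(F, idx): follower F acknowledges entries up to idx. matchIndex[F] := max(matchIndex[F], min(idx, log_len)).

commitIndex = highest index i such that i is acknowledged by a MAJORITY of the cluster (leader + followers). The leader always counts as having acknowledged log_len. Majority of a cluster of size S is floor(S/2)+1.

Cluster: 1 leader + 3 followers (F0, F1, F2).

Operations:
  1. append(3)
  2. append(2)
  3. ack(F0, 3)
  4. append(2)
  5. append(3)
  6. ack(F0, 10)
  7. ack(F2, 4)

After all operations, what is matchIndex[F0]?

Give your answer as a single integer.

Answer: 10

Derivation:
Op 1: append 3 -> log_len=3
Op 2: append 2 -> log_len=5
Op 3: F0 acks idx 3 -> match: F0=3 F1=0 F2=0; commitIndex=0
Op 4: append 2 -> log_len=7
Op 5: append 3 -> log_len=10
Op 6: F0 acks idx 10 -> match: F0=10 F1=0 F2=0; commitIndex=0
Op 7: F2 acks idx 4 -> match: F0=10 F1=0 F2=4; commitIndex=4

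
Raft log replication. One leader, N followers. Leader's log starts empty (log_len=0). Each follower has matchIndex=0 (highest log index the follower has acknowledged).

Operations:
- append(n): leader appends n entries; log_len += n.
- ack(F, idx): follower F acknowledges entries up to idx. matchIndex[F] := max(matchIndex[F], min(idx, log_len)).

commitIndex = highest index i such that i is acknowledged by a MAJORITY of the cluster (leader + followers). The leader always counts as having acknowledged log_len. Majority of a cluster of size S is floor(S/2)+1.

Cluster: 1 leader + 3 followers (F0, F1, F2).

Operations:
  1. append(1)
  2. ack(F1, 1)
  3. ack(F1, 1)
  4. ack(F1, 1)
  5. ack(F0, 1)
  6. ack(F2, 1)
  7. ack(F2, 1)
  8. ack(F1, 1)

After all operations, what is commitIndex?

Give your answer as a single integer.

Op 1: append 1 -> log_len=1
Op 2: F1 acks idx 1 -> match: F0=0 F1=1 F2=0; commitIndex=0
Op 3: F1 acks idx 1 -> match: F0=0 F1=1 F2=0; commitIndex=0
Op 4: F1 acks idx 1 -> match: F0=0 F1=1 F2=0; commitIndex=0
Op 5: F0 acks idx 1 -> match: F0=1 F1=1 F2=0; commitIndex=1
Op 6: F2 acks idx 1 -> match: F0=1 F1=1 F2=1; commitIndex=1
Op 7: F2 acks idx 1 -> match: F0=1 F1=1 F2=1; commitIndex=1
Op 8: F1 acks idx 1 -> match: F0=1 F1=1 F2=1; commitIndex=1

Answer: 1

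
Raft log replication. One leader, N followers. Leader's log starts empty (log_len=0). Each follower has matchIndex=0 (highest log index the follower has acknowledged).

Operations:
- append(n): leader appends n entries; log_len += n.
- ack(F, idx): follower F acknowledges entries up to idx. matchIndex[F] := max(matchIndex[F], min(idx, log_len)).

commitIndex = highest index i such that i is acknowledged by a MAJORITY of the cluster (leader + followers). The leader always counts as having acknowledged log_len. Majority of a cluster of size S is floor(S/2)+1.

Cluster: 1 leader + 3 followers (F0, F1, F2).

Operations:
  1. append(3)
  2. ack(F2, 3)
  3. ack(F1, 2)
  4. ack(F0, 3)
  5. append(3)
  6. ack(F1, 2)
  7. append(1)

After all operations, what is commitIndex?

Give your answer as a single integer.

Op 1: append 3 -> log_len=3
Op 2: F2 acks idx 3 -> match: F0=0 F1=0 F2=3; commitIndex=0
Op 3: F1 acks idx 2 -> match: F0=0 F1=2 F2=3; commitIndex=2
Op 4: F0 acks idx 3 -> match: F0=3 F1=2 F2=3; commitIndex=3
Op 5: append 3 -> log_len=6
Op 6: F1 acks idx 2 -> match: F0=3 F1=2 F2=3; commitIndex=3
Op 7: append 1 -> log_len=7

Answer: 3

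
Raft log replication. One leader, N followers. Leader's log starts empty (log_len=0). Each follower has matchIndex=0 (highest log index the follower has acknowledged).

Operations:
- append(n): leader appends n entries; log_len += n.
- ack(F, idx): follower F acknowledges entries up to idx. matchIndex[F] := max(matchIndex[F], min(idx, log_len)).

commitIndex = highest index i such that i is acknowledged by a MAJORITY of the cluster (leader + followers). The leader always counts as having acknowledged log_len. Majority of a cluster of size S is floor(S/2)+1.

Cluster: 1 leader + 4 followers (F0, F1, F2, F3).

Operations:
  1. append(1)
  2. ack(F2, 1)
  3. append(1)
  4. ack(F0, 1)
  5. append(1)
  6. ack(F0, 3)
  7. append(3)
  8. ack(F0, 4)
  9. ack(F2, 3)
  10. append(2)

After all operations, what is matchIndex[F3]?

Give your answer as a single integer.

Op 1: append 1 -> log_len=1
Op 2: F2 acks idx 1 -> match: F0=0 F1=0 F2=1 F3=0; commitIndex=0
Op 3: append 1 -> log_len=2
Op 4: F0 acks idx 1 -> match: F0=1 F1=0 F2=1 F3=0; commitIndex=1
Op 5: append 1 -> log_len=3
Op 6: F0 acks idx 3 -> match: F0=3 F1=0 F2=1 F3=0; commitIndex=1
Op 7: append 3 -> log_len=6
Op 8: F0 acks idx 4 -> match: F0=4 F1=0 F2=1 F3=0; commitIndex=1
Op 9: F2 acks idx 3 -> match: F0=4 F1=0 F2=3 F3=0; commitIndex=3
Op 10: append 2 -> log_len=8

Answer: 0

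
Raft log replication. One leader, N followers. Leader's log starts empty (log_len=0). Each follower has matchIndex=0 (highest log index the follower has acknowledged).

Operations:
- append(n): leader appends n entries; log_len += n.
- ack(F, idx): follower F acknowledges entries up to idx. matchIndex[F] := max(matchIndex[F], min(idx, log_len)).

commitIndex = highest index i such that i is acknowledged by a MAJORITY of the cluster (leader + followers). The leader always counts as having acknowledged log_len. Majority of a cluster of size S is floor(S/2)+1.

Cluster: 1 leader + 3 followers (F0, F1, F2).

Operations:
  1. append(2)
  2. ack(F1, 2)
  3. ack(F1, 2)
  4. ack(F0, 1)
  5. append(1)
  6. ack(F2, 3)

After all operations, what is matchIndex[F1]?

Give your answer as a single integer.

Answer: 2

Derivation:
Op 1: append 2 -> log_len=2
Op 2: F1 acks idx 2 -> match: F0=0 F1=2 F2=0; commitIndex=0
Op 3: F1 acks idx 2 -> match: F0=0 F1=2 F2=0; commitIndex=0
Op 4: F0 acks idx 1 -> match: F0=1 F1=2 F2=0; commitIndex=1
Op 5: append 1 -> log_len=3
Op 6: F2 acks idx 3 -> match: F0=1 F1=2 F2=3; commitIndex=2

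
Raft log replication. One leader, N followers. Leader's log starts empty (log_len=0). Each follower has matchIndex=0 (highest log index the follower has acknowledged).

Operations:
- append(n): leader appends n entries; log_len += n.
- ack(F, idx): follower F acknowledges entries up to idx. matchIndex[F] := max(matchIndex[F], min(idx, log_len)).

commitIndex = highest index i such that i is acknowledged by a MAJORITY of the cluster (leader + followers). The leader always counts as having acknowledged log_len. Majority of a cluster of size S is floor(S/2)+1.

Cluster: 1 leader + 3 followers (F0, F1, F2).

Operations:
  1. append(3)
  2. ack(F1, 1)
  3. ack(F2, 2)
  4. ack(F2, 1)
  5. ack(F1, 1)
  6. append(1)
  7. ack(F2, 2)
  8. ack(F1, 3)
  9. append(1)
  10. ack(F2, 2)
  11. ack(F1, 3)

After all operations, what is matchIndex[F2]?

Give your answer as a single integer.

Answer: 2

Derivation:
Op 1: append 3 -> log_len=3
Op 2: F1 acks idx 1 -> match: F0=0 F1=1 F2=0; commitIndex=0
Op 3: F2 acks idx 2 -> match: F0=0 F1=1 F2=2; commitIndex=1
Op 4: F2 acks idx 1 -> match: F0=0 F1=1 F2=2; commitIndex=1
Op 5: F1 acks idx 1 -> match: F0=0 F1=1 F2=2; commitIndex=1
Op 6: append 1 -> log_len=4
Op 7: F2 acks idx 2 -> match: F0=0 F1=1 F2=2; commitIndex=1
Op 8: F1 acks idx 3 -> match: F0=0 F1=3 F2=2; commitIndex=2
Op 9: append 1 -> log_len=5
Op 10: F2 acks idx 2 -> match: F0=0 F1=3 F2=2; commitIndex=2
Op 11: F1 acks idx 3 -> match: F0=0 F1=3 F2=2; commitIndex=2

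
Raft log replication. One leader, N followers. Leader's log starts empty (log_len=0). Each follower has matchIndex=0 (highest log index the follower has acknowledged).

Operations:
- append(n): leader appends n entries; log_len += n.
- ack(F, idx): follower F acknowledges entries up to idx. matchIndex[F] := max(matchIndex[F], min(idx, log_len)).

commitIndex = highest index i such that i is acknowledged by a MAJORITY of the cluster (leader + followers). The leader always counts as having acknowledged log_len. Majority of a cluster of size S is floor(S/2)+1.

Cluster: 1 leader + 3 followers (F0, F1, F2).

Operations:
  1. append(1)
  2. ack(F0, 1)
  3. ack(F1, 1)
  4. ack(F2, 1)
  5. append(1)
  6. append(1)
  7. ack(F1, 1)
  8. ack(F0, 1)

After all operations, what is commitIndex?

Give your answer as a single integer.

Op 1: append 1 -> log_len=1
Op 2: F0 acks idx 1 -> match: F0=1 F1=0 F2=0; commitIndex=0
Op 3: F1 acks idx 1 -> match: F0=1 F1=1 F2=0; commitIndex=1
Op 4: F2 acks idx 1 -> match: F0=1 F1=1 F2=1; commitIndex=1
Op 5: append 1 -> log_len=2
Op 6: append 1 -> log_len=3
Op 7: F1 acks idx 1 -> match: F0=1 F1=1 F2=1; commitIndex=1
Op 8: F0 acks idx 1 -> match: F0=1 F1=1 F2=1; commitIndex=1

Answer: 1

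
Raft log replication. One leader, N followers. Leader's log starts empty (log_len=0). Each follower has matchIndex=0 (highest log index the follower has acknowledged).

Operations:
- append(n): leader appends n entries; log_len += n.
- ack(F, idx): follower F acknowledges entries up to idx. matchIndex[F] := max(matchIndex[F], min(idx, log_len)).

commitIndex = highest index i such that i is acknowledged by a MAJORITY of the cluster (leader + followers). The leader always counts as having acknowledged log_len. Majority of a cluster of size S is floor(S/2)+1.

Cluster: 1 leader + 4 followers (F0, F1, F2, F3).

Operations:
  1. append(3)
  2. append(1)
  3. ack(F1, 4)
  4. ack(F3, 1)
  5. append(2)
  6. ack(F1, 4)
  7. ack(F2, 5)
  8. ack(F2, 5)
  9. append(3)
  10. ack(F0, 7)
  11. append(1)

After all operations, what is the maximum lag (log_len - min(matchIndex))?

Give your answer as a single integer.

Op 1: append 3 -> log_len=3
Op 2: append 1 -> log_len=4
Op 3: F1 acks idx 4 -> match: F0=0 F1=4 F2=0 F3=0; commitIndex=0
Op 4: F3 acks idx 1 -> match: F0=0 F1=4 F2=0 F3=1; commitIndex=1
Op 5: append 2 -> log_len=6
Op 6: F1 acks idx 4 -> match: F0=0 F1=4 F2=0 F3=1; commitIndex=1
Op 7: F2 acks idx 5 -> match: F0=0 F1=4 F2=5 F3=1; commitIndex=4
Op 8: F2 acks idx 5 -> match: F0=0 F1=4 F2=5 F3=1; commitIndex=4
Op 9: append 3 -> log_len=9
Op 10: F0 acks idx 7 -> match: F0=7 F1=4 F2=5 F3=1; commitIndex=5
Op 11: append 1 -> log_len=10

Answer: 9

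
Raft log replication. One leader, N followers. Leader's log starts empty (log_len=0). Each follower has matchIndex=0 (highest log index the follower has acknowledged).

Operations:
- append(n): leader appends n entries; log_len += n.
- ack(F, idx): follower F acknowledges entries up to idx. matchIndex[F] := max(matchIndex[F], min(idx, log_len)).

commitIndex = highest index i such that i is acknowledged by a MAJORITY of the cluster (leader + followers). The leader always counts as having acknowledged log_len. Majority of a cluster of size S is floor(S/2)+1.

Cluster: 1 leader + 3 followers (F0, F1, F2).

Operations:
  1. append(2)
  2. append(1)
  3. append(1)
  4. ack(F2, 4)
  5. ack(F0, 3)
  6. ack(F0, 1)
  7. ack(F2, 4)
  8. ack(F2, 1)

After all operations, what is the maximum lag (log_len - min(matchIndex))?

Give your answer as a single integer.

Op 1: append 2 -> log_len=2
Op 2: append 1 -> log_len=3
Op 3: append 1 -> log_len=4
Op 4: F2 acks idx 4 -> match: F0=0 F1=0 F2=4; commitIndex=0
Op 5: F0 acks idx 3 -> match: F0=3 F1=0 F2=4; commitIndex=3
Op 6: F0 acks idx 1 -> match: F0=3 F1=0 F2=4; commitIndex=3
Op 7: F2 acks idx 4 -> match: F0=3 F1=0 F2=4; commitIndex=3
Op 8: F2 acks idx 1 -> match: F0=3 F1=0 F2=4; commitIndex=3

Answer: 4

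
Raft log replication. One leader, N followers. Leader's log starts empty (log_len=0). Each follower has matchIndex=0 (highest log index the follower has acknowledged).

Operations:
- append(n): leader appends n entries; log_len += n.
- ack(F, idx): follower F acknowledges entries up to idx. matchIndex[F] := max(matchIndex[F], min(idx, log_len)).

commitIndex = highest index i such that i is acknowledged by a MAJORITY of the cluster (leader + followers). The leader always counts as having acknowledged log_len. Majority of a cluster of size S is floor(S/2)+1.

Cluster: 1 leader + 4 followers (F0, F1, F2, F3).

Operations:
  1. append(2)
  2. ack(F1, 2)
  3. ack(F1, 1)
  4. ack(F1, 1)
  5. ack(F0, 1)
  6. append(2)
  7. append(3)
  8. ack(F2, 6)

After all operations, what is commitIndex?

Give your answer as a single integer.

Op 1: append 2 -> log_len=2
Op 2: F1 acks idx 2 -> match: F0=0 F1=2 F2=0 F3=0; commitIndex=0
Op 3: F1 acks idx 1 -> match: F0=0 F1=2 F2=0 F3=0; commitIndex=0
Op 4: F1 acks idx 1 -> match: F0=0 F1=2 F2=0 F3=0; commitIndex=0
Op 5: F0 acks idx 1 -> match: F0=1 F1=2 F2=0 F3=0; commitIndex=1
Op 6: append 2 -> log_len=4
Op 7: append 3 -> log_len=7
Op 8: F2 acks idx 6 -> match: F0=1 F1=2 F2=6 F3=0; commitIndex=2

Answer: 2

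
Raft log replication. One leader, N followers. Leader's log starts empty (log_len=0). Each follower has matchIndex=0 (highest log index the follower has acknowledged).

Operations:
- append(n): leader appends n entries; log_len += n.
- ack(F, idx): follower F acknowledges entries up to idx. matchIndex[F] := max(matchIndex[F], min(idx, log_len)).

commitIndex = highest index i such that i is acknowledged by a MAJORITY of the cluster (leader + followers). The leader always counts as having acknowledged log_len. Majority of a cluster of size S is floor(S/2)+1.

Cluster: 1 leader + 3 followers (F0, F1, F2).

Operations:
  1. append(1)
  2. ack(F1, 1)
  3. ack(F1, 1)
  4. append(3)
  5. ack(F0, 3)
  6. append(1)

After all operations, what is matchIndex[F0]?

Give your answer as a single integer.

Answer: 3

Derivation:
Op 1: append 1 -> log_len=1
Op 2: F1 acks idx 1 -> match: F0=0 F1=1 F2=0; commitIndex=0
Op 3: F1 acks idx 1 -> match: F0=0 F1=1 F2=0; commitIndex=0
Op 4: append 3 -> log_len=4
Op 5: F0 acks idx 3 -> match: F0=3 F1=1 F2=0; commitIndex=1
Op 6: append 1 -> log_len=5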